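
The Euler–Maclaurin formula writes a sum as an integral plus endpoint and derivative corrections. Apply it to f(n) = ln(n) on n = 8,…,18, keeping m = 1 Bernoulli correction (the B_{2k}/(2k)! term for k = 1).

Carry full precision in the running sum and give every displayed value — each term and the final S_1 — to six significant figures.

Integral: ∫_8^18 ln(x) dx = 25.3912.
Endpoint term: (f(8) + f(18))/2 = (2.07944 + 2.89037)/2 = 2.48491.
So far: 27.8761.
k=1: B_{2}/(2)! × [f^{(1)}(18) − f^{(1)}(8)] = 1/12 × (0.0555556 − 0.125000) = -0.00578704.

S_1 ≈ 27.8703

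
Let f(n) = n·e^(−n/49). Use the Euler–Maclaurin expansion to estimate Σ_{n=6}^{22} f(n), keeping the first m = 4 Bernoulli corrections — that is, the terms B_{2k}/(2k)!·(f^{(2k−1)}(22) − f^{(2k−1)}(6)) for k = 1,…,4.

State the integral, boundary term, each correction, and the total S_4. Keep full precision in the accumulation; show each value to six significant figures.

The integral term ∫_6^22 x·e^(−x/49) dx = 163.831.
Endpoint term: (f(6) + f(22))/2 = (5.30851 + 14.0421)/2 = 9.67532.
Running total after boundary: 173.506.
Correction k=1: B_{2}/2! · (f^{(1)}(22) − f^{(1)}(6)) = 1/12 · (0.351705 − 0.776414) = -0.0353924.
After k=1: 173.471.
Correction k=2: B_{4}/4! · (f^{(3)}(22) − f^{(3)}(6)) = −1/720 · (0.000678160 − 0.00106036) = 5.30828e-07.
After k=2: 173.471.
Correction k=3: B_{6}/6! · (f^{(5)}(22) − f^{(5)}(6)) = 1/30240 · (5.03889e-07 − 7.48581e-07) = -8.09165e-12.
After k=3: 173.471.
Correction k=4: B_{8}/8! · (f^{(7)}(22) − f^{(7)}(6)) = −1/1209600 · (3.02095e-10 − 4.39621e-10) = 1.13696e-16.

S_4 ≈ 173.471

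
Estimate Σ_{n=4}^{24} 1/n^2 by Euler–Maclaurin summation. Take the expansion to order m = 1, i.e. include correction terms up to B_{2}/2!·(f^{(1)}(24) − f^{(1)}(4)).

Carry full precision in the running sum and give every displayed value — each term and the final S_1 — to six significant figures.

S_1 ≈ 0.243043

The integral term ∫_4^24 1/x^2 dx = 0.208333.
Boundary: ½(f(4) + f(24)) = ½(0.0625000 + 0.00173611) = 0.0321181.
Running total after boundary: 0.240451.
Correction k=1: B_{2}/2! · (f^{(1)}(24) − f^{(1)}(4)) = 1/12 · (-0.000144676 − (-0.0312500)) = 0.00259211.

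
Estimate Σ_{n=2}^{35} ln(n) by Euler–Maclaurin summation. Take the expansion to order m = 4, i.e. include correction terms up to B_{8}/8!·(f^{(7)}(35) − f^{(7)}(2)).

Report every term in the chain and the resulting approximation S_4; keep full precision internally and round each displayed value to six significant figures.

S_4 ≈ 92.1362

Integral: ∫_2^35 ln(x) dx = 90.0509.
Endpoint term: (f(2) + f(35))/2 = (0.693147 + 3.55535)/2 = 2.12425.
Running total after boundary: 92.1751.
Order-1 term: 1/12 · (0.0285714 − 0.500000) = -0.0392857.
After k=1: 92.1358.
Order-2 term: −1/720 · (4.66472e-05 − 0.250000) = 0.000347157.
After k=2: 92.1362.
Order-3 term: 1/30240 · (4.56952e-07 − 0.750000) = -2.48016e-05.
After k=3: 92.1362.
Order-4 term: −1/1209600 · (1.11907e-08 − 5.62500) = 4.65030e-06.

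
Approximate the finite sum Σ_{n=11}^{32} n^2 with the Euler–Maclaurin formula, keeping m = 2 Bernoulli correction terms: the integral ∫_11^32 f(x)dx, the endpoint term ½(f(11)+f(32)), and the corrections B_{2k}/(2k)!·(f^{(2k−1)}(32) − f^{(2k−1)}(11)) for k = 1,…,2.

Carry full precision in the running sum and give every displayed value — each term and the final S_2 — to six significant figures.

Integral: ∫_11^32 x^2 dx = 10479.0.
½[f(11) + f(32)] = ½[121.000 + 1024.00] = 572.500.
So far: 11051.5.
k=1: B_{2}/(2)! × [f^{(1)}(32) − f^{(1)}(11)] = 1/12 × (64.0000 − 22.0000) = 3.50000.
Partial sum through k=1: 11055.0.
k=2: B_{4}/(4)! × [f^{(3)}(32) − f^{(3)}(11)] = −1/720 × (0.00000 − 0.00000) = 0.00000.

S_2 ≈ 11055.0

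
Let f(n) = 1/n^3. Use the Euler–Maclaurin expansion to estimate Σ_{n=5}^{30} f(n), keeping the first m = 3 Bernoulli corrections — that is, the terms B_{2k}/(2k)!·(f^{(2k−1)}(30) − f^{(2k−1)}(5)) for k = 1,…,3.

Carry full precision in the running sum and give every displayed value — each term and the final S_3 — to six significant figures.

S_3 ≈ 0.0238575

The integral term ∫_5^30 1/x^3 dx = 0.0194444.
Boundary: ½(f(5) + f(30)) = ½(0.00800000 + 3.70370e-05) = 0.00401852.
Integral + boundary = 0.0234630.
Order-1 term: 1/12 · (-3.70370e-06 − (-0.00480000)) = 0.000399691.
After k=1: 0.0238627.
Order-2 term: −1/720 · (-8.23045e-08 − (-0.00384000)) = -5.33322e-06.
After k=2: 0.0238573.
Order-3 term: 1/30240 · (-3.84088e-09 − (-0.00645120)) = 2.13333e-07.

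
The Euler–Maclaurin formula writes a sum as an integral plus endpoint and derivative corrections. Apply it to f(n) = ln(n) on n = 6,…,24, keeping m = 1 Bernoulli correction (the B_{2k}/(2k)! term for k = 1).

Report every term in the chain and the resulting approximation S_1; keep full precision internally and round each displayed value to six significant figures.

S_1 ≈ 49.9972

Integral: ∫_6^24 ln(x) dx = 47.5227.
½[f(6) + f(24)] = ½[1.79176 + 3.17805] = 2.48491.
Integral + boundary = 50.0076.
Order-1 term: 1/12 · (0.0416667 − 0.166667) = -0.0104167.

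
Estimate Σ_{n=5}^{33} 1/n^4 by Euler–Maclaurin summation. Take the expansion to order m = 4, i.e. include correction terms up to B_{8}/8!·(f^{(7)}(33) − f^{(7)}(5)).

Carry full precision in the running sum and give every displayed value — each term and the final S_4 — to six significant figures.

S_4 ≈ 0.00356244

Integral: ∫_5^33 1/x^4 dx = 0.00265739.
Boundary: ½(f(5) + f(33)) = ½(0.00160000 + 8.43226e-07) = 0.000800422.
So far: 0.00345781.
Order-1 term: 1/12 · (-1.02209e-07 − (-0.00128000)) = 0.000106658.
After k=1: 0.00356447.
Order-2 term: −1/720 · (-2.81568e-09 − (-0.00153600)) = -2.13333e-06.
After k=2: 0.00356234.
Order-3 term: 1/30240 · (-1.44792e-10 − (-0.00344064)) = 1.13778e-07.
After k=3: 0.00356245.
Order-4 term: −1/1209600 · (-1.19663e-11 − (-0.0123863)) = -1.02400e-08.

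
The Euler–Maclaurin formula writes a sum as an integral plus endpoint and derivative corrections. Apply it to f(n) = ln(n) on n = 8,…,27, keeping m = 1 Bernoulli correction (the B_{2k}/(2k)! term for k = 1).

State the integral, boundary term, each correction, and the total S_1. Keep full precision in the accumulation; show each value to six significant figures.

S_1 ≈ 56.0324

Integral: ∫_8^27 ln(x) dx = 53.3521.
Endpoint term: (f(8) + f(27))/2 = (2.07944 + 3.29584)/2 = 2.68764.
So far: 56.0397.
k=1: B_{2}/(2)! × [f^{(1)}(27) − f^{(1)}(8)] = 1/12 × (0.0370370 − 0.125000) = -0.00733025.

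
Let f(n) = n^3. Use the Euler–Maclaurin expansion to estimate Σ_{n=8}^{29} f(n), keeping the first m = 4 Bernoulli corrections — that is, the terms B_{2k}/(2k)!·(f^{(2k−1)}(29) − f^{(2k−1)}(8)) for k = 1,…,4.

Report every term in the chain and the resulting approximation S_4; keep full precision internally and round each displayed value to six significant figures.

S_4 ≈ 188441

Integral: ∫_8^29 x^3 dx = 175796.
½[f(8) + f(29)] = ½[512.000 + 24389.0] = 12450.5.
So far: 188247.
Order-1 term: 1/12 · (2523.00 − 192.000) = 194.250.
Running total after k=1: 188441.
Order-2 term: −1/720 · (6.00000 − 6.00000) = 0.00000.
Running total after k=2: 188441.
Order-3 term: 1/30240 · (0.00000 − 0.00000) = 0.00000.
Running total after k=3: 188441.
Order-4 term: −1/1209600 · (0.00000 − 0.00000) = 0.00000.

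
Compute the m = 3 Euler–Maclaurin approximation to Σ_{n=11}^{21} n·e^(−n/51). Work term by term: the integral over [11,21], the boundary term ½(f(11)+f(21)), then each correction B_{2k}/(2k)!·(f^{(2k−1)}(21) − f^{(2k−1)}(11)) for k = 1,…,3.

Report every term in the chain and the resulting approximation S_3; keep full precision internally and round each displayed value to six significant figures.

The integral term ∫_11^21 x·e^(−x/51) dx = 115.907.
½[f(11) + f(21)] = ½[8.86587 + 13.9121] = 11.3890.
Running total after boundary: 127.296.
Order-1 term: 1/12 · (0.389694 − 0.632148) = -0.0202044.
After k=1: 127.276.
Order-2 term: −1/720 · (0.000659229 − 0.000862793) = 2.82727e-07.
After k=2: 127.276.
Order-3 term: 1/30240 · (4.49301e-07 − 5.69990e-07) = -3.99104e-12.

S_3 ≈ 127.276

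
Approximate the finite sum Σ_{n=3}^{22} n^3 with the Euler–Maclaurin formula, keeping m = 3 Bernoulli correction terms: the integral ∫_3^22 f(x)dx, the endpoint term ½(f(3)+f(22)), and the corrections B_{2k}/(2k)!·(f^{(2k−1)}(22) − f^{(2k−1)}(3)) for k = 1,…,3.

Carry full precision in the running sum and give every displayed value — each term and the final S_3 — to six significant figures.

S_3 ≈ 64000.0

Integral: ∫_3^22 x^3 dx = 58543.8.
½[f(3) + f(22)] = ½[27.0000 + 10648.0] = 5337.50.
Running total after boundary: 63881.2.
Correction k=1: B_{2}/2! · (f^{(1)}(22) − f^{(1)}(3)) = 1/12 · (1452.00 − 27.0000) = 118.750.
Running total after k=1: 64000.0.
Correction k=2: B_{4}/4! · (f^{(3)}(22) − f^{(3)}(3)) = −1/720 · (6.00000 − 6.00000) = 0.00000.
Running total after k=2: 64000.0.
Correction k=3: B_{6}/6! · (f^{(5)}(22) − f^{(5)}(3)) = 1/30240 · (0.00000 − 0.00000) = 0.00000.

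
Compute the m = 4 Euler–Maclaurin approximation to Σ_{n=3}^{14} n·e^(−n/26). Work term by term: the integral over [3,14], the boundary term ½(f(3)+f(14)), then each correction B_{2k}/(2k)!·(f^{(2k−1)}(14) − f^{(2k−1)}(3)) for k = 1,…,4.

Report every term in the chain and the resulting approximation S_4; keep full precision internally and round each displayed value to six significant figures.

∫_3^14 x·e^(−x/26) dx evaluates to 64.8403.
Boundary: ½(f(3) + f(14)) = ½(2.67307 + 8.17104) = 5.42205.
Running total after boundary: 70.2624.
Order-1 term: 1/12 · (0.269375 − 0.788213) = -0.0432365.
Running total after k=1: 70.2191.
Order-2 term: −1/720 · (0.00212525 − 0.00380216) = 2.32905e-06.
Running total after k=2: 70.2191.
Order-3 term: 1/30240 · (5.69824e-06 − 9.52415e-06) = -1.26518e-10.
Running total after k=3: 70.2191.
Order-4 term: −1/1209600 · (1.22080e-08 − 1.98577e-08) = 6.32414e-15.

S_4 ≈ 70.2191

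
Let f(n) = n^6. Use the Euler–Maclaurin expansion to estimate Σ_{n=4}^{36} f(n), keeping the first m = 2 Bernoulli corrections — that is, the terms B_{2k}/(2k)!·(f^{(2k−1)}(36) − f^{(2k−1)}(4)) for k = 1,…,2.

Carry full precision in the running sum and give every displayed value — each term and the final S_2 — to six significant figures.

S_2 ≈ 1.23135e+10

∫_4^36 x^6 dx evaluates to 1.11949e+10.
Endpoint term: (f(4) + f(36))/2 = (4096.00 + 2.17678e+09)/2 = 1.08839e+09.
Running total after boundary: 1.22833e+10.
k=1: B_{2}/(2)! × [f^{(1)}(36) − f^{(1)}(4)] = 1/12 × (3.62797e+08 − 6144.00) = 3.02326e+07.
Partial sum through k=1: 1.23135e+10.
k=2: B_{4}/(4)! × [f^{(3)}(36) − f^{(3)}(4)] = −1/720 × (5.59872e+06 − 7680.00) = -7765.33.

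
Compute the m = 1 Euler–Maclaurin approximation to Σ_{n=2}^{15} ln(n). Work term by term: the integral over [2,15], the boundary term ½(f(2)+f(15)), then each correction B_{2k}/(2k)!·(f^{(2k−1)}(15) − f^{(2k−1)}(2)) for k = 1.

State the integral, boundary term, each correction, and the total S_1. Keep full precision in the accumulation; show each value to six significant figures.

Integral: ∫_2^15 ln(x) dx = 26.2345.
Endpoint term: (f(2) + f(15))/2 = (0.693147 + 2.70805)/2 = 1.70060.
So far: 27.9351.
Order-1 term: 1/12 · (0.0666667 − 0.500000) = -0.0361111.

S_1 ≈ 27.8989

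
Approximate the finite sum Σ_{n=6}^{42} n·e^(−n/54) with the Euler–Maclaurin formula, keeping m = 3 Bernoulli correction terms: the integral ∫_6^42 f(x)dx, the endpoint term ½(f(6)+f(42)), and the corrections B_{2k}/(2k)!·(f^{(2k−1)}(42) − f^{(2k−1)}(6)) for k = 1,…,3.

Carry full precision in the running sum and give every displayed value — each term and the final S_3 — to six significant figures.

The integral term ∫_6^42 x·e^(−x/54) dx = 517.616.
½[f(6) + f(42)] = ½[5.36904 + 19.2959] = 12.3325.
Running total after boundary: 529.948.
Correction k=1: B_{2}/2! · (f^{(1)}(42) − f^{(1)}(6)) = 1/12 · (0.102095 − 0.795413) = -0.0577765.
Running total after k=1: 529.891.
Correction k=2: B_{4}/4! · (f^{(3)}(42) − f^{(3)}(6)) = −1/720 · (0.000350119 − 0.000886520) = 7.45001e-07.
Running total after k=2: 529.891.
Correction k=3: B_{6}/6! · (f^{(5)}(42) − f^{(5)}(6)) = 1/30240 · (2.28130e-07 − 5.14494e-07) = -9.46972e-12.

S_3 ≈ 529.891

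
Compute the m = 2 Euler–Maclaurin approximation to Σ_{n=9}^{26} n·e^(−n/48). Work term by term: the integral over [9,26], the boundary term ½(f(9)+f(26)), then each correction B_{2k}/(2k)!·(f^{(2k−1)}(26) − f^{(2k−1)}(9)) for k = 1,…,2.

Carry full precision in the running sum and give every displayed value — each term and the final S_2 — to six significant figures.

S_2 ≈ 213.009

The integral term ∫_9^26 x·e^(−x/48) dx = 201.749.
Boundary: ½(f(9) + f(26)) = ½(7.46126 + 15.1262) = 11.2937.
Integral + boundary = 213.043.
Correction k=1: B_{2}/2! · (f^{(1)}(26) − f^{(1)}(9)) = 1/12 · (0.266648 − 0.673586) = -0.0339115.
After k=1: 213.009.
Correction k=2: B_{4}/4! · (f^{(3)}(26) − f^{(3)}(9)) = −1/720 · (0.000620748 − 0.00101200) = 5.43403e-07.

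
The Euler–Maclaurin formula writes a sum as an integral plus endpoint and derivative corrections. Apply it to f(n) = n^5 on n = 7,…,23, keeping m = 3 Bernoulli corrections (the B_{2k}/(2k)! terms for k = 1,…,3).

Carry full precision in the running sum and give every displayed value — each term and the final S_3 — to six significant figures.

S_3 ≈ 2.79952e+07

The integral term ∫_7^23 x^5 dx = 2.46530e+07.
Boundary: ½(f(7) + f(23)) = ½(16807.0 + 6.43634e+06) = 3.22658e+06.
Integral + boundary = 2.78796e+07.
k=1: B_{2}/(2)! × [f^{(1)}(23) − f^{(1)}(7)] = 1/12 × (1.39920e+06 − 12005.0) = 115600.
Running total after k=1: 2.79952e+07.
k=2: B_{4}/(4)! × [f^{(3)}(23) − f^{(3)}(7)] = −1/720 × (31740.0 − 2940.00) = -40.0000.
Running total after k=2: 2.79952e+07.
k=3: B_{6}/(6)! × [f^{(5)}(23) − f^{(5)}(7)] = 1/30240 × (120.000 − 120.000) = 0.00000.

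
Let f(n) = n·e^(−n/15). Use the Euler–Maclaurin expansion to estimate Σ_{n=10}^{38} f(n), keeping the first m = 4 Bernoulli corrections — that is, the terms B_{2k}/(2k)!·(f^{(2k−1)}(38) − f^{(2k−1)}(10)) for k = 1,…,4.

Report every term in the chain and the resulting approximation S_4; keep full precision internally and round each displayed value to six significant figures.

∫_10^38 x·e^(−x/15) dx evaluates to 129.413.
Boundary: ½(f(10) + f(38)) = ½(5.13417 + 3.01697) = 4.07557.
So far: 133.489.
Order-1 term: 1/12 · (-0.121737 − 0.171139) = -0.0244064.
After k=1: 133.464.
Order-2 term: −1/720 · (0.000164669 − 0.00532433) = 7.16619e-06.
After k=2: 133.464.
Order-3 term: 1/30240 · (3.86841e-06 − 4.39468e-05) = -1.32534e-09.
After k=3: 133.464.
Order-4 term: −1/1209600 · (3.11332e-08 − 2.85466e-07) = 2.10262e-13.

S_4 ≈ 133.464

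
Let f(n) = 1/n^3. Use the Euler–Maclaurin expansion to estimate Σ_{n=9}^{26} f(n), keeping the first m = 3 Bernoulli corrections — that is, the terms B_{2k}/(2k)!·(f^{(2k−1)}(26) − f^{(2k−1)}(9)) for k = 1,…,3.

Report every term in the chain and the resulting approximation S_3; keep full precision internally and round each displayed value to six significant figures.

S_3 ≈ 0.00618492

The integral term ∫_9^26 1/x^3 dx = 0.00543319.
Boundary: ½(f(9) + f(26)) = ½(0.00137174 + 5.68958e-05) = 0.000714319.
So far: 0.00614751.
k=1: B_{2}/(2)! × [f^{(1)}(26) − f^{(1)}(9)] = 1/12 × (-6.56490e-06 − (-0.000457247)) = 3.75569e-05.
Running total after k=1: 0.00618507.
k=2: B_{4}/(4)! × [f^{(3)}(26) − f^{(3)}(9)] = −1/720 × (-1.94228e-07 − (-0.000112901)) = -1.56537e-07.
Running total after k=2: 0.00618491.
k=3: B_{6}/(6)! × [f^{(5)}(26) − f^{(5)}(9)] = 1/30240 × (-1.20674e-08 − (-5.85410e-05)) = 1.93548e-09.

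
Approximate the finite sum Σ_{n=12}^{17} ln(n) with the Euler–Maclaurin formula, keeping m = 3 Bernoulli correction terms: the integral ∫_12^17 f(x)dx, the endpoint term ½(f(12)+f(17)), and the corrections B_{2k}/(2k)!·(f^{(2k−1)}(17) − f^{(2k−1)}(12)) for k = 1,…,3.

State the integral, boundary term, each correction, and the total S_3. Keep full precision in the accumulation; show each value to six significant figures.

S_3 ≈ 16.0028

Integral: ∫_12^17 ln(x) dx = 13.3457.
Endpoint term: (f(12) + f(17))/2 = (2.48491 + 2.83321)/2 = 2.65906.
Running total after boundary: 16.0048.
k=1: B_{2}/(2)! × [f^{(1)}(17) − f^{(1)}(12)] = 1/12 × (0.0588235 − 0.0833333) = -0.00204248.
Running total after k=1: 16.0028.
k=2: B_{4}/(4)! × [f^{(3)}(17) − f^{(3)}(12)] = −1/720 × (0.000407083 − 0.00115741) = 1.04212e-06.
Running total after k=2: 16.0028.
k=3: B_{6}/(6)! × [f^{(5)}(17) − f^{(5)}(12)] = 1/30240 × (1.69031e-05 − 9.64506e-05) = -2.63054e-09.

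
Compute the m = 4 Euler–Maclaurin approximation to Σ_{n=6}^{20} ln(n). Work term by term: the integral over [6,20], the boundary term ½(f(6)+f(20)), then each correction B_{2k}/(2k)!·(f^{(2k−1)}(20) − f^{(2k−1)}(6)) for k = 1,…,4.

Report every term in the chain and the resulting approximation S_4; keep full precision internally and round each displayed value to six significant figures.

∫_6^20 ln(x) dx evaluates to 35.1641.
Endpoint term: (f(6) + f(20))/2 = (1.79176 + 2.99573)/2 = 2.39375.
Running total after boundary: 37.5578.
Order-1 term: 1/12 · (0.0500000 − 0.166667) = -0.00972222.
Running total after k=1: 37.5481.
Order-2 term: −1/720 · (0.000250000 − 0.00925926) = 1.25129e-05.
Running total after k=2: 37.5481.
Order-3 term: 1/30240 · (7.50000e-06 − 0.00308642) = -1.01816e-07.
Running total after k=3: 37.5481.
Order-4 term: −1/1209600 · (5.62500e-07 − 0.00257202) = 2.12587e-09.

S_4 ≈ 37.5481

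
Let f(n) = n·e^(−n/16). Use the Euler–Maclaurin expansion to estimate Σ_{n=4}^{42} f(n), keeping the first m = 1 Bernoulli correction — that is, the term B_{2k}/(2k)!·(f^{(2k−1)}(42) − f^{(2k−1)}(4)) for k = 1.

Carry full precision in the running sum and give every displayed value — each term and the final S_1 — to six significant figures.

S_1 ≈ 185.013

Integral: ∫_4^42 x·e^(−x/16) dx = 181.992.
Boundary: ½(f(4) + f(42)) = ½(3.11520 + 3.04247) = 3.07884.
Integral + boundary = 185.071.
Correction k=1: B_{2}/2! · (f^{(1)}(42) − f^{(1)}(4)) = 1/12 · (-0.117715 − 0.584101) = -0.0584846.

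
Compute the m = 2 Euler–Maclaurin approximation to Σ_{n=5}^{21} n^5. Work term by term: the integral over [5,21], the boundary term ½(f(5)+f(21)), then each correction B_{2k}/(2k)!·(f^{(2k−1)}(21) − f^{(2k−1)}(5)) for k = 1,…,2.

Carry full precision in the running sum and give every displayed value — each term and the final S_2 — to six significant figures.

Integral: ∫_5^21 x^5 dx = 1.42917e+07.
Endpoint term: (f(5) + f(21))/2 = (3125.00 + 4.08410e+06)/2 = 2.04361e+06.
Running total after boundary: 1.63354e+07.
k=1: B_{2}/(2)! × [f^{(1)}(21) − f^{(1)}(5)] = 1/12 × (972405 − 3125.00) = 80773.3.
After k=1: 1.64161e+07.
k=2: B_{4}/(4)! × [f^{(3)}(21) − f^{(3)}(5)] = −1/720 × (26460.0 − 1500.00) = -34.6667.

S_2 ≈ 1.64161e+07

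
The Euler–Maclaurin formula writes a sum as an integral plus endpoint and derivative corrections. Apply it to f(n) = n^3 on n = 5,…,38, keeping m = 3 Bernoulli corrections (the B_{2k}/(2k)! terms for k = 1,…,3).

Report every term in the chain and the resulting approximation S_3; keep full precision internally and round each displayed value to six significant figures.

S_3 ≈ 548981

The integral term ∫_5^38 x^3 dx = 521128.
Boundary: ½(f(5) + f(38)) = ½(125.000 + 54872.0) = 27498.5.
Running total after boundary: 548626.
k=1: B_{2}/(2)! × [f^{(1)}(38) − f^{(1)}(5)] = 1/12 × (4332.00 − 75.0000) = 354.750.
After k=1: 548981.
k=2: B_{4}/(4)! × [f^{(3)}(38) − f^{(3)}(5)] = −1/720 × (6.00000 − 6.00000) = 0.00000.
After k=2: 548981.
k=3: B_{6}/(6)! × [f^{(5)}(38) − f^{(5)}(5)] = 1/30240 × (0.00000 − 0.00000) = 0.00000.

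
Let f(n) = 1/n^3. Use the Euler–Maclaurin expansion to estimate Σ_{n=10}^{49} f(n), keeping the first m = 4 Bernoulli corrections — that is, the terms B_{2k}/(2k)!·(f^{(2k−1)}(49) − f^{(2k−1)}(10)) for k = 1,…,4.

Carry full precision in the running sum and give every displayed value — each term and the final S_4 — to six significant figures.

S_4 ≈ 0.00532088

∫_10^49 1/x^3 dx evaluates to 0.00479175.
Boundary: ½(f(10) + f(49)) = ½(0.00100000 + 8.49986e-06) = 0.000504250.
Integral + boundary = 0.00529600.
Order-1 term: 1/12 · (-5.20400e-07 − (-0.000300000)) = 2.49566e-05.
Partial sum through k=1: 0.00532096.
Order-2 term: −1/720 · (-4.33486e-09 − (-6.00000e-05)) = -8.33273e-08.
Partial sum through k=2: 0.00532088.
Order-3 term: 1/30240 · (-7.58284e-11 − (-2.52000e-05)) = 8.33331e-10.
Partial sum through k=3: 0.00532088.
Order-4 term: −1/1209600 · (-2.27390e-12 − (-1.81440e-05)) = -1.50000e-11.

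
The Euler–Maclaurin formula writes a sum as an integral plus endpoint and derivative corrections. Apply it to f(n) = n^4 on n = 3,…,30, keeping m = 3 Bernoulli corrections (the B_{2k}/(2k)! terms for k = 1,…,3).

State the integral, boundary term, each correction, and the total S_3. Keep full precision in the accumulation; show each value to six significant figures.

S_3 ≈ 5.27398e+06

Integral: ∫_3^30 x^4 dx = 4.85995e+06.
Boundary: ½(f(3) + f(30)) = ½(81.0000 + 810000) = 405040.
So far: 5.26499e+06.
k=1: B_{2}/(2)! × [f^{(1)}(30) − f^{(1)}(3)] = 1/12 × (108000 − 108.000) = 8991.00.
Partial sum through k=1: 5.27398e+06.
k=2: B_{4}/(4)! × [f^{(3)}(30) − f^{(3)}(3)] = −1/720 × (720.000 − 72.0000) = -0.900000.
Partial sum through k=2: 5.27398e+06.
k=3: B_{6}/(6)! × [f^{(5)}(30) − f^{(5)}(3)] = 1/30240 × (0.00000 − 0.00000) = 0.00000.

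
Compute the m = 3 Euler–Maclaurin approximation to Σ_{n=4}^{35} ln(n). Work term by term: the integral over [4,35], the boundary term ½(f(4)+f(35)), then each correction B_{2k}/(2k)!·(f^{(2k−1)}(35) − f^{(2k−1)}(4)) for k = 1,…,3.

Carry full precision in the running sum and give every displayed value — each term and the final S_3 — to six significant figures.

S_3 ≈ 90.3444

∫_4^35 ln(x) dx evaluates to 87.8920.
½[f(4) + f(35)] = ½[1.38629 + 3.55535] = 2.47082.
Running total after boundary: 90.3628.
Correction k=1: B_{2}/2! · (f^{(1)}(35) − f^{(1)}(4)) = 1/12 · (0.0285714 − 0.250000) = -0.0184524.
After k=1: 90.3444.
Correction k=2: B_{4}/4! · (f^{(3)}(35) − f^{(3)}(4)) = −1/720 · (4.66472e-05 − 0.0312500) = 4.33380e-05.
After k=2: 90.3444.
Correction k=3: B_{6}/6! · (f^{(5)}(35) − f^{(5)}(4)) = 1/30240 · (4.56952e-07 − 0.0234375) = -7.75034e-07.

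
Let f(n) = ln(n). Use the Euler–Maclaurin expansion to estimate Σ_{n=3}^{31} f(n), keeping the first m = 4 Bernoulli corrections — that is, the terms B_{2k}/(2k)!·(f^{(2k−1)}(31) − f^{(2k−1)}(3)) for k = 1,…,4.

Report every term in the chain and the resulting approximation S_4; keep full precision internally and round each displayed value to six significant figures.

Integral: ∫_3^31 ln(x) dx = 75.1578.
Boundary: ½(f(3) + f(31)) = ½(1.09861 + 3.43399) = 2.26630.
Integral + boundary = 77.4241.
Order-1 term: 1/12 · (0.0322581 − 0.333333) = -0.0250896.
Running total after k=1: 77.3990.
Order-2 term: −1/720 · (6.71344e-05 − 0.0740741) = 0.000102787.
Running total after k=2: 77.3991.
Order-3 term: 1/30240 · (8.38306e-07 − 0.0987654) = -3.26602e-06.
Running total after k=3: 77.3991.
Order-4 term: −1/1209600 · (2.61698e-08 − 0.329218) = 2.72171e-07.

S_4 ≈ 77.3991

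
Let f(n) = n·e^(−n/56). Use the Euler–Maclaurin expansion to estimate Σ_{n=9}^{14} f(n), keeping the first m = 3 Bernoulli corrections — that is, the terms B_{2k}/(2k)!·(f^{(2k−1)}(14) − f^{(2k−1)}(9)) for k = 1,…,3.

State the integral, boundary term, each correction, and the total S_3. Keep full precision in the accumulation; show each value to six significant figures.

S_3 ≈ 55.9622

Integral: ∫_9^14 x·e^(−x/56) dx = 46.6895.
Boundary: ½(f(9) + f(14)) = ½(7.66382 + 10.9032) = 9.28351.
Integral + boundary = 55.9731.
Correction k=1: B_{2}/2! · (f^{(1)}(14) − f^{(1)}(9)) = 1/12 · (0.584101 − 0.714681) = -0.0108817.
Partial sum through k=1: 55.9622.
Correction k=2: B_{4}/4! · (f^{(3)}(14) − f^{(3)}(9)) = −1/720 · (0.000682941 − 0.000770967) = 1.22259e-07.
Partial sum through k=2: 55.9622.
Correction k=3: B_{6}/6! · (f^{(5)}(14) − f^{(5)}(9)) = 1/30240 · (3.76156e-07 − 4.19017e-07) = -1.41737e-12.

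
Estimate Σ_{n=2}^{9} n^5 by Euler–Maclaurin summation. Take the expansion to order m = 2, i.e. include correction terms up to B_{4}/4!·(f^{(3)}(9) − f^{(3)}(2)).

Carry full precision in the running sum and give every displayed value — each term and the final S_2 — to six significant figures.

∫_2^9 x^5 dx evaluates to 88562.8.
Boundary: ½(f(2) + f(9)) = ½(32.0000 + 59049.0) = 29540.5.
Integral + boundary = 118103.
Correction k=1: B_{2}/2! · (f^{(1)}(9) − f^{(1)}(2)) = 1/12 · (32805.0 − 80.0000) = 2727.08.
Partial sum through k=1: 120830.
Correction k=2: B_{4}/4! · (f^{(3)}(9) − f^{(3)}(2)) = −1/720 · (4860.00 − 240.000) = -6.41667.

S_2 ≈ 120824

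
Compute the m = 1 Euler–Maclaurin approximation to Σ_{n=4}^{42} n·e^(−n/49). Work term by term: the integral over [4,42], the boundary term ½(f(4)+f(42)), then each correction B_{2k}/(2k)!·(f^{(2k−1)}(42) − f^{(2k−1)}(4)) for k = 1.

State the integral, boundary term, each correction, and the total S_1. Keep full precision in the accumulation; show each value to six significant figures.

S_1 ≈ 511.833

∫_4^42 x·e^(−x/49) dx evaluates to 501.144.
½[f(4) + f(42)] = ½[3.68644 + 17.8237] = 10.7551.
Running total after boundary: 511.899.
Correction k=1: B_{2}/2! · (f^{(1)}(42) − f^{(1)}(4)) = 1/12 · (0.0606247 − 0.846377) = -0.0654794.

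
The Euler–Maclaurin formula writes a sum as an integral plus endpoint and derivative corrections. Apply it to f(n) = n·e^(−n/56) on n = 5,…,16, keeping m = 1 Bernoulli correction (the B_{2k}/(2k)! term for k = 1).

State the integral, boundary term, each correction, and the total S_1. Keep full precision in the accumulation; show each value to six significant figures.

S_1 ≈ 102.537

∫_5^16 x·e^(−x/56) dx evaluates to 94.2633.
Endpoint term: (f(5) + f(16))/2 = (4.57292 + 12.0236)/2 = 8.29828.
Running total after boundary: 102.562.
Correction k=1: B_{2}/2! · (f^{(1)}(16) − f^{(1)}(5)) = 1/12 · (0.536769 − 0.832925) = -0.0246796.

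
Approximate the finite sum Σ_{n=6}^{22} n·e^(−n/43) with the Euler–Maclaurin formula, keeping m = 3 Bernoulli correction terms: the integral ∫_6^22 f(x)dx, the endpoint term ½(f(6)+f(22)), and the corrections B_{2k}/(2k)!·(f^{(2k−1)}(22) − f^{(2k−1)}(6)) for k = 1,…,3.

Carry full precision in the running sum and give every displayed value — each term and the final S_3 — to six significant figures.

S_3 ≈ 166.101

∫_6^22 x·e^(−x/43) dx evaluates to 156.935.
Endpoint term: (f(6) + f(22))/2 = (5.21858 + 13.1894)/2 = 9.20400.
So far: 166.139.
Order-1 term: 1/12 · (0.292788 − 0.748400) = -0.0379677.
Partial sum through k=1: 166.101.
Order-2 term: −1/720 · (0.000806829 − 0.00134555) = 7.48227e-07.
Partial sum through k=2: 166.101.
Order-3 term: 1/30240 · (7.87078e-07 − 1.23653e-06) = -1.48628e-11.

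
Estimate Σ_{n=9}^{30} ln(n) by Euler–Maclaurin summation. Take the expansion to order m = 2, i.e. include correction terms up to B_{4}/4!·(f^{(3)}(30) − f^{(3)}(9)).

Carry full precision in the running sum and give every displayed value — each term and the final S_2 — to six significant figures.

S_2 ≈ 64.0536

Integral: ∫_9^30 ln(x) dx = 61.2609.
Boundary: ½(f(9) + f(30)) = ½(2.19722 + 3.40120) = 2.79921.
Integral + boundary = 64.0601.
k=1: B_{2}/(2)! × [f^{(1)}(30) − f^{(1)}(9)] = 1/12 × (0.0333333 − 0.111111) = -0.00648148.
Partial sum through k=1: 64.0536.
k=2: B_{4}/(4)! × [f^{(3)}(30) − f^{(3)}(9)] = −1/720 × (7.40741e-05 − 0.00274348) = 3.70751e-06.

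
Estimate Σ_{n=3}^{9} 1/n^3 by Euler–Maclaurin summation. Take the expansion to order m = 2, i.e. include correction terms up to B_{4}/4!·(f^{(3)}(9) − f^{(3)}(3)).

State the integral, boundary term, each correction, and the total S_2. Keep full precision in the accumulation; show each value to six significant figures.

Integral: ∫_3^9 1/x^3 dx = 0.0493827.
Endpoint term: (f(3) + f(9))/2 = (0.0370370 + 0.00137174)/2 = 0.0192044.
Running total after boundary: 0.0685871.
Order-1 term: 1/12 · (-0.000457247 − (-0.0370370)) = 0.00304832.
After k=1: 0.0716354.
Order-2 term: −1/720 · (-0.000112901 − (-0.0823045)) = -0.000114155.

S_2 ≈ 0.0715213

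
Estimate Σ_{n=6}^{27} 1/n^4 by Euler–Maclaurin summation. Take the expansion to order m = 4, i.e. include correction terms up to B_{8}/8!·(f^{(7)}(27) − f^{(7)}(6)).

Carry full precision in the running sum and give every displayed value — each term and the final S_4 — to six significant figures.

∫_6^27 1/x^4 dx evaluates to 0.00152627.
Boundary: ½(f(6) + f(27)) = ½(0.000771605 + 1.88168e-06) = 0.000386743.
Running total after boundary: 0.00191302.
Correction k=1: B_{2}/2! · (f^{(1)}(27) − f^{(1)}(6)) = 1/12 · (-2.78767e-07 − (-0.000514403)) = 4.28437e-05.
Partial sum through k=1: 0.00195586.
Correction k=2: B_{4}/4! · (f^{(3)}(27) − f^{(3)}(6)) = −1/720 · (-1.14719e-08 − (-0.000428669)) = -5.95358e-07.
Partial sum through k=2: 0.00195527.
Correction k=3: B_{6}/6! · (f^{(5)}(27) − f^{(5)}(6)) = 1/30240 · (-8.81242e-10 − (-0.000666819)) = 2.20509e-08.
Partial sum through k=3: 0.00195529.
Correction k=4: B_{8}/8! · (f^{(7)}(27) − f^{(7)}(6)) = −1/1209600 · (-1.08795e-10 − (-0.00166705)) = -1.37818e-09.

S_4 ≈ 0.00195529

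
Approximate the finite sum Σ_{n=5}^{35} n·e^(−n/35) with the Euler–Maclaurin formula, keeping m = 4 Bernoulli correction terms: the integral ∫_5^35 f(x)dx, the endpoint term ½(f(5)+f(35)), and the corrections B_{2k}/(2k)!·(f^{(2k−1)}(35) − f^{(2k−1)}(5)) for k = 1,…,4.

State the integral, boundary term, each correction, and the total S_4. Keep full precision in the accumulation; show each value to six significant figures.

S_4 ≈ 320.868

Integral: ∫_5^35 x·e^(−x/35) dx = 312.324.
Endpoint term: (f(5) + f(35))/2 = (4.33439 + 12.8758)/2 = 8.60508.
Running total after boundary: 320.930.
Order-1 term: 1/12 · (0.00000 − 0.743038) = -0.0619198.
Partial sum through k=1: 320.868.
Order-2 term: −1/720 · (0.000600619 − 0.00202187) = 1.97396e-06.
Partial sum through k=2: 320.868.
Order-3 term: 1/30240 · (9.80603e-07 − 2.80586e-06) = -6.03592e-11.
Partial sum through k=3: 320.868.
Order-4 term: −1/1209600 · (1.20074e-09 − 3.23365e-09) = 1.68065e-15.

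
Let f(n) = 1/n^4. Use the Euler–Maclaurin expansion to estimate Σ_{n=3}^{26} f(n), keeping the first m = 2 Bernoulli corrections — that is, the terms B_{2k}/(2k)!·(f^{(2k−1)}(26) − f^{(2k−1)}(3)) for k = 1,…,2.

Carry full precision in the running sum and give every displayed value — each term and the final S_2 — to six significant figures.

∫_3^26 1/x^4 dx evaluates to 0.0123267.
½[f(3) + f(26)] = ½[0.0123457 + 2.18830e-06] = 0.00617393.
So far: 0.0185006.
k=1: B_{2}/(2)! × [f^{(1)}(26) − f^{(1)}(3)] = 1/12 × (-3.36661e-07 − (-0.0164609)) = 0.00137171.
Running total after k=1: 0.0198724.
k=2: B_{4}/(4)! × [f^{(3)}(26) − f^{(3)}(3)] = −1/720 × (-1.49406e-08 − (-0.0548697)) = -7.62079e-05.

S_2 ≈ 0.0197962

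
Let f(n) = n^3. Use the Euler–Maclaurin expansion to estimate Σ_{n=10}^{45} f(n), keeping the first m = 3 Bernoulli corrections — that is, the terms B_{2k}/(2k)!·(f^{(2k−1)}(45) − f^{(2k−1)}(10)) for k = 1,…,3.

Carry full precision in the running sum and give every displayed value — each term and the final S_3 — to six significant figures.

S_3 ≈ 1.06920e+06

Integral: ∫_10^45 x^3 dx = 1.02266e+06.
Boundary: ½(f(10) + f(45)) = ½(1000.00 + 91125.0) = 46062.5.
Running total after boundary: 1.06872e+06.
k=1: B_{2}/(2)! × [f^{(1)}(45) − f^{(1)}(10)] = 1/12 × (6075.00 − 300.000) = 481.250.
Partial sum through k=1: 1.06920e+06.
k=2: B_{4}/(4)! × [f^{(3)}(45) − f^{(3)}(10)] = −1/720 × (6.00000 − 6.00000) = 0.00000.
Partial sum through k=2: 1.06920e+06.
k=3: B_{6}/(6)! × [f^{(5)}(45) − f^{(5)}(10)] = 1/30240 × (0.00000 − 0.00000) = 0.00000.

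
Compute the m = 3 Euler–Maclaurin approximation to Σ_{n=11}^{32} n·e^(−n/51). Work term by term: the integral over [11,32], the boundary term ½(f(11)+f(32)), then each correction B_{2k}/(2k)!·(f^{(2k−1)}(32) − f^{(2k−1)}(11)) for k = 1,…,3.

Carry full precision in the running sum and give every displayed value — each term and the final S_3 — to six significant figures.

S_3 ≈ 301.259

Integral: ∫_11^32 x·e^(−x/51) dx = 288.319.
Boundary: ½(f(11) + f(32)) = ½(8.86587 + 17.0864) = 12.9762.
Running total after boundary: 301.296.
Order-1 term: 1/12 · (0.198923 − 0.632148) = -0.0361020.
Running total after k=1: 301.259.
Order-2 term: −1/720 · (0.000487053 − 0.000862793) = 5.21860e-07.
Running total after k=2: 301.259.
Order-3 term: 1/30240 · (3.45108e-07 − 5.69990e-07) = -7.43658e-12.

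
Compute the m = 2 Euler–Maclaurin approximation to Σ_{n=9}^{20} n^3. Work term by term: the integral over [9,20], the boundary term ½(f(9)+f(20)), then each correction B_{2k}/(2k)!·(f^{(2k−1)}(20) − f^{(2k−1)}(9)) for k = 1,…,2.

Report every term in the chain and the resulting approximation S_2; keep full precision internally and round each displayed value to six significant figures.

S_2 ≈ 42804.0

The integral term ∫_9^20 x^3 dx = 38359.8.
½[f(9) + f(20)] = ½[729.000 + 8000.00] = 4364.50.
Integral + boundary = 42724.2.
Order-1 term: 1/12 · (1200.00 − 243.000) = 79.7500.
Running total after k=1: 42804.0.
Order-2 term: −1/720 · (6.00000 − 6.00000) = 0.00000.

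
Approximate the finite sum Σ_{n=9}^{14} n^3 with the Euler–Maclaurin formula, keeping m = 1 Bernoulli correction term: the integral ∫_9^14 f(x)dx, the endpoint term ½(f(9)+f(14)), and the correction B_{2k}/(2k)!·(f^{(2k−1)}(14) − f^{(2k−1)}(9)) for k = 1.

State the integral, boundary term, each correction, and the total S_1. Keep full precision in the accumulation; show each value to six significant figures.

∫_9^14 x^3 dx evaluates to 7963.75.
Endpoint term: (f(9) + f(14))/2 = (729.000 + 2744.00)/2 = 1736.50.
Running total after boundary: 9700.25.
Correction k=1: B_{2}/2! · (f^{(1)}(14) − f^{(1)}(9)) = 1/12 · (588.000 − 243.000) = 28.7500.

S_1 ≈ 9729.00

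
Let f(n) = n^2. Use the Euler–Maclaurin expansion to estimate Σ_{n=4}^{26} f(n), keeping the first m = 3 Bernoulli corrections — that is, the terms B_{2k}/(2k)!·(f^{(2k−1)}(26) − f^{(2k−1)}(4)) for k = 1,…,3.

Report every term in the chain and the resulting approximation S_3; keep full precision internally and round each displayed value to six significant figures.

∫_4^26 x^2 dx evaluates to 5837.33.
Endpoint term: (f(4) + f(26))/2 = (16.0000 + 676.000)/2 = 346.000.
Running total after boundary: 6183.33.
Order-1 term: 1/12 · (52.0000 − 8.00000) = 3.66667.
After k=1: 6187.00.
Order-2 term: −1/720 · (0.00000 − 0.00000) = 0.00000.
After k=2: 6187.00.
Order-3 term: 1/30240 · (0.00000 − 0.00000) = 0.00000.

S_3 ≈ 6187.00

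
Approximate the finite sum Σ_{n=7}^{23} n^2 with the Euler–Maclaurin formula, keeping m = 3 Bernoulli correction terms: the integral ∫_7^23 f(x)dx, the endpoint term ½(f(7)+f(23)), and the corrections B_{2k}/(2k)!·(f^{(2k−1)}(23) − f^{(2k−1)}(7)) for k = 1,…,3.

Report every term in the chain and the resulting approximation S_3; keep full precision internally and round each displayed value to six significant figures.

S_3 ≈ 4233.00

∫_7^23 x^2 dx evaluates to 3941.33.
Endpoint term: (f(7) + f(23))/2 = (49.0000 + 529.000)/2 = 289.000.
Running total after boundary: 4230.33.
Order-1 term: 1/12 · (46.0000 − 14.0000) = 2.66667.
Partial sum through k=1: 4233.00.
Order-2 term: −1/720 · (0.00000 − 0.00000) = 0.00000.
Partial sum through k=2: 4233.00.
Order-3 term: 1/30240 · (0.00000 − 0.00000) = 0.00000.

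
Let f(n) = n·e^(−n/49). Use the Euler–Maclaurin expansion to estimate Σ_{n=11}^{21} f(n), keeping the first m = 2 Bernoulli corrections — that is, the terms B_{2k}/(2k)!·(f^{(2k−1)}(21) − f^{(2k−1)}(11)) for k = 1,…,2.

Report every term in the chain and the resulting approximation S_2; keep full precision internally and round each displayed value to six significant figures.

The integral term ∫_11^21 x·e^(−x/49) dx = 114.400.
½[f(11) + f(21)] = ½[8.78816 + 13.6802] = 11.2342.
So far: 125.634.
Correction k=1: B_{2}/2! · (f^{(1)}(21) − f^{(1)}(11)) = 1/12 · (0.372251 − 0.619574) = -0.0206102.
Partial sum through k=1: 125.613.
Correction k=2: B_{4}/4! · (f^{(3)}(21) − f^{(3)}(11)) = −1/720 · (0.000697680 − 0.000923541) = 3.13696e-07.

S_2 ≈ 125.613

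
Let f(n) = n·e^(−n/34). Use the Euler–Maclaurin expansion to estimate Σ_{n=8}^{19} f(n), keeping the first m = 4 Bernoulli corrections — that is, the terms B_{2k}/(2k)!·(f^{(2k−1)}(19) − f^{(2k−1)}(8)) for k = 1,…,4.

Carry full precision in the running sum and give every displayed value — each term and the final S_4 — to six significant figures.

S_4 ≈ 106.638

Integral: ∫_8^19 x·e^(−x/34) dx = 98.0728.
½[f(8) + f(19)] = ½[6.32271 + 10.8657] = 8.59423.
Running total after boundary: 106.667.
Order-1 term: 1/12 · (0.252301 − 0.604376) = -0.0293396.
Partial sum through k=1: 106.638.
Order-2 term: −1/720 · (0.00120767 − 0.00189018) = 9.47940e-07.
Partial sum through k=2: 106.638.
Order-3 term: 1/30240 · (1.90059e-06 − 2.81795e-06) = -3.03360e-11.
Partial sum through k=3: 106.638.
Order-4 term: −1/1209600 · (2.38450e-09 − 3.46090e-09) = 8.89875e-16.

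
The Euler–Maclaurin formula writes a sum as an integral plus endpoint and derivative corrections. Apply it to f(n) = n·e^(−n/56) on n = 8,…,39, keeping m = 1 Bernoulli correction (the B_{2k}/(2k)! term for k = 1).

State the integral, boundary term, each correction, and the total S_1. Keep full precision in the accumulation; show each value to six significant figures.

S_1 ≈ 468.741

∫_8^39 x·e^(−x/56) dx evaluates to 455.605.
½[f(8) + f(39)] = ½[6.93502 + 19.4361] = 13.1856.
So far: 468.790.
Correction k=1: B_{2}/2! · (f^{(1)}(39) − f^{(1)}(8)) = 1/12 · (0.151288 − 0.743038) = -0.0493125.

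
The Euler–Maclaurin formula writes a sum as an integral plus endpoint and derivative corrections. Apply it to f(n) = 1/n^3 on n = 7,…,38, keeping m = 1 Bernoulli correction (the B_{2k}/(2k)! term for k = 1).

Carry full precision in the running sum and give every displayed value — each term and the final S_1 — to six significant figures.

The integral term ∫_7^38 1/x^3 dx = 0.00985782.
Endpoint term: (f(7) + f(38))/2 = (0.00291545 + 1.82242e-05)/2 = 0.00146684.
Integral + boundary = 0.0113247.
Order-1 term: 1/12 · (-1.43876e-06 − (-0.00124948)) = 0.000104003.

S_1 ≈ 0.0114287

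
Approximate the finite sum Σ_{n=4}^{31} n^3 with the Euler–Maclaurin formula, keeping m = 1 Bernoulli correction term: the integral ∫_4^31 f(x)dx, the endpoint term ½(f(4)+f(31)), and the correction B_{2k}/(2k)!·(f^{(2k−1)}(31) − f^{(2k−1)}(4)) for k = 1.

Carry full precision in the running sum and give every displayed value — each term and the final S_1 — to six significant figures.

∫_4^31 x^3 dx evaluates to 230816.
Endpoint term: (f(4) + f(31))/2 = (64.0000 + 29791.0)/2 = 14927.5.
Running total after boundary: 245744.
k=1: B_{2}/(2)! × [f^{(1)}(31) − f^{(1)}(4)] = 1/12 × (2883.00 − 48.0000) = 236.250.

S_1 ≈ 245980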